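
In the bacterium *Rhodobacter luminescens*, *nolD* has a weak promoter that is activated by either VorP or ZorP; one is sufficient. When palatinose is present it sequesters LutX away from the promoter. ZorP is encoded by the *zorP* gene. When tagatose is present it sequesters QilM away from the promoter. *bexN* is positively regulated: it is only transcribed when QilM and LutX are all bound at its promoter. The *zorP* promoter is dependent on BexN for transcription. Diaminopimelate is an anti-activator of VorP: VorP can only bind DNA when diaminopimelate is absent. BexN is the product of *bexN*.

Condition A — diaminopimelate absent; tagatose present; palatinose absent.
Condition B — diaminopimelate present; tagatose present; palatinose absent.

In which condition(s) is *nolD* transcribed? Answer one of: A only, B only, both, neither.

Condition A:
Diaminopimelate is absent, so VorP is active.
Tagatose is present, so QilM is inactive.
Palatinose is absent, so LutX is active.
Required activator QilM is absent, so *bexN* is not transcribed.
So BexN is not produced.
Required activator BexN is absent, so *zorP* is not transcribed.
So ZorP is not produced.
Activator VorP is present, so *nolD* is transcribed.
→ *nolD* is ON in A.
Condition B:
Diaminopimelate is present, so VorP is inactive.
Tagatose is present, so QilM is inactive.
Palatinose is absent, so LutX is active.
Required activator QilM is absent, so *bexN* is not transcribed.
So BexN is not produced.
Required activator BexN is absent, so *zorP* is not transcribed.
So ZorP is not produced.
No activator is available at the *nolD* promoter, so *nolD* is not transcribed.
→ *nolD* is OFF in B.

A only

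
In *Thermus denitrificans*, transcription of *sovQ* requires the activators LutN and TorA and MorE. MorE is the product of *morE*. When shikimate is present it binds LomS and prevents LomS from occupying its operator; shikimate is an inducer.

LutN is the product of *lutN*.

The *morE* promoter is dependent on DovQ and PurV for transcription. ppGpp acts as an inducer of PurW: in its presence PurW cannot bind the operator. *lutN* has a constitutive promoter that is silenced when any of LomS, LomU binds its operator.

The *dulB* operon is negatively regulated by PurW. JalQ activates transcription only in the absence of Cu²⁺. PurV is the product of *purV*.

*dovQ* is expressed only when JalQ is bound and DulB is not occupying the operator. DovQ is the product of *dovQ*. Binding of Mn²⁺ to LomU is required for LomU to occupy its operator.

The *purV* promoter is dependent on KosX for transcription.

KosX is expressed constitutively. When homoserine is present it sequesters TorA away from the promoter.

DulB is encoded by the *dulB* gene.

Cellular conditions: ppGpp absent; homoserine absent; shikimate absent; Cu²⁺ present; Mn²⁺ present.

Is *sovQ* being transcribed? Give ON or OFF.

OFF

Shikimate is absent, so LomS is active.
Mn²⁺ is present, so LomU is active.
With repressor LomS bound, *lutN* is not transcribed.
So LutN is not produced.
Homoserine is absent, so TorA is active.
ppGpp is absent, so PurW is active.
With repressor PurW bound, *dulB* is not transcribed.
So DulB is not produced.
Cu²⁺ is present, so JalQ is inactive.
Required activator JalQ is absent, so *dovQ* is not transcribed.
So DovQ is not produced.
KosX is produced constitutively and is active.
No repressor is bound and KosX is active, so *purV* is transcribed.
So PurV is produced and active.
Required activator DovQ is absent, so *morE* is not transcribed.
So MorE is not produced.
Required activator LutN is absent, so *sovQ* is not transcribed.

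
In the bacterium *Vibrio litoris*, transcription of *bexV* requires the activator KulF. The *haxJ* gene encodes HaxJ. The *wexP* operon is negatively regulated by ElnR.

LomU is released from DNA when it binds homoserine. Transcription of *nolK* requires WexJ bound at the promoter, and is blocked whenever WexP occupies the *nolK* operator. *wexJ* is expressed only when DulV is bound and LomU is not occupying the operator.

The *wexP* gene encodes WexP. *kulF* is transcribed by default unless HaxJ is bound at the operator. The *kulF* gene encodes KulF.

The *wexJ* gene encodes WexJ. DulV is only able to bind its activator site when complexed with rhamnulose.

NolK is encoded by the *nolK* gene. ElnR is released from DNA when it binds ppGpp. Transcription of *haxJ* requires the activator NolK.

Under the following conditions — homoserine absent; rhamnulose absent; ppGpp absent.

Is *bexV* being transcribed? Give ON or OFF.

Homoserine is absent, so LomU is active.
Rhamnulose is absent, so DulV is inactive.
With repressor LomU bound, *wexJ* is not transcribed.
So WexJ is not produced.
ppGpp is absent, so ElnR is active.
With repressor ElnR bound, *wexP* is not transcribed.
So WexP is not produced.
Required activator WexJ is absent, so *nolK* is not transcribed.
So NolK is not produced.
Required activator NolK is absent, so *haxJ* is not transcribed.
So HaxJ is not produced.
With no repressor bound, *kulF* is transcribed.
So KulF is produced and active.
No repressor is bound and KulF is active, so *bexV* is transcribed.

ON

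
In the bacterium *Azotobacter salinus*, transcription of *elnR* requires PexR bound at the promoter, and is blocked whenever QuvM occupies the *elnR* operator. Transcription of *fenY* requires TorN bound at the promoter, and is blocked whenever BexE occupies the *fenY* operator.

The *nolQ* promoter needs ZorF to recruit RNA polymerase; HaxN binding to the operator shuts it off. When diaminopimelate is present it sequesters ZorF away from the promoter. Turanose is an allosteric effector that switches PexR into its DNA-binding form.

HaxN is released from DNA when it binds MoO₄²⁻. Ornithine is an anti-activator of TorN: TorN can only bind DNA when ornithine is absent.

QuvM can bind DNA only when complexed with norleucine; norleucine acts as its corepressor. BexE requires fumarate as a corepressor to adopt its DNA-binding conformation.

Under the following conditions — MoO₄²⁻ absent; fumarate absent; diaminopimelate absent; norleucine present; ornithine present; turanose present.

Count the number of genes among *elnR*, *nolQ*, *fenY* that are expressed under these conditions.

Norleucine is present, so QuvM is active.
Turanose is present, so PexR is active.
With repressor QuvM bound, *elnR* is not transcribed.
→ *elnR* is OFF.
MoO₄²⁻ is absent, so HaxN is active.
Diaminopimelate is absent, so ZorF is active.
With repressor HaxN bound, *nolQ* is not transcribed.
→ *nolQ* is OFF.
Fumarate is absent, so BexE is inactive.
Ornithine is present, so TorN is inactive.
Required activator TorN is absent, so *fenY* is not transcribed.
→ *fenY* is OFF.
0 of the 3 genes are transcribed.

0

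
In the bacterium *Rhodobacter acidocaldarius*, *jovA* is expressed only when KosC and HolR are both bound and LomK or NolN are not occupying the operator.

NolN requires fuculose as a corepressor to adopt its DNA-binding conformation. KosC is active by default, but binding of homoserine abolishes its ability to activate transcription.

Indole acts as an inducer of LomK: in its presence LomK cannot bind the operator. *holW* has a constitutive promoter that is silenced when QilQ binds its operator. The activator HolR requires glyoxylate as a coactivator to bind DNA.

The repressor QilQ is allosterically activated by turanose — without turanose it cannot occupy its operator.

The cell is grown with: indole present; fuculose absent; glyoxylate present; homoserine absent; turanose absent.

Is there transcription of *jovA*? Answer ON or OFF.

ON

Homoserine is absent, so KosC is active.
Indole is present, so LomK is inactive.
Fuculose is absent, so NolN is inactive.
Glyoxylate is present, so HolR is active.
No repressor is bound and KosC and HolR are active, so *jovA* is transcribed.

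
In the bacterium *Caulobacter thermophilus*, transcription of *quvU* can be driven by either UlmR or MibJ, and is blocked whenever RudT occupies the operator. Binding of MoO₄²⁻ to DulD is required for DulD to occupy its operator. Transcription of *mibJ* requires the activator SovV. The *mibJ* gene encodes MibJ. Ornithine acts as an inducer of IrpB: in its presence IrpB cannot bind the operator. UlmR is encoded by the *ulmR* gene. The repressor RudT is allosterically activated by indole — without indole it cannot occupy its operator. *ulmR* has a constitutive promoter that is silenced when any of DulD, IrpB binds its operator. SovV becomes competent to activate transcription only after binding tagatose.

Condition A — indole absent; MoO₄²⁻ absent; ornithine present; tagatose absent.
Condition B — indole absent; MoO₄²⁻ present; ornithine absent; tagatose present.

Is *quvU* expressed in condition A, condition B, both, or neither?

Condition A:
Indole is absent, so RudT is inactive.
MoO₄²⁻ is absent, so DulD is inactive.
Ornithine is present, so IrpB is inactive.
With no repressor bound, *ulmR* is transcribed.
So UlmR is produced and active.
Tagatose is absent, so SovV is inactive.
Required activator SovV is absent, so *mibJ* is not transcribed.
So MibJ is not produced.
Activator UlmR is present, so *quvU* is transcribed.
→ *quvU* is ON in A.
Condition B:
Indole is absent, so RudT is inactive.
MoO₄²⁻ is present, so DulD is active.
Ornithine is absent, so IrpB is active.
With repressor DulD bound, *ulmR* is not transcribed.
So UlmR is not produced.
Tagatose is present, so SovV is active.
No repressor is bound and SovV is active, so *mibJ* is transcribed.
So MibJ is produced and active.
Activator MibJ is present, so *quvU* is transcribed.
→ *quvU* is ON in B.

both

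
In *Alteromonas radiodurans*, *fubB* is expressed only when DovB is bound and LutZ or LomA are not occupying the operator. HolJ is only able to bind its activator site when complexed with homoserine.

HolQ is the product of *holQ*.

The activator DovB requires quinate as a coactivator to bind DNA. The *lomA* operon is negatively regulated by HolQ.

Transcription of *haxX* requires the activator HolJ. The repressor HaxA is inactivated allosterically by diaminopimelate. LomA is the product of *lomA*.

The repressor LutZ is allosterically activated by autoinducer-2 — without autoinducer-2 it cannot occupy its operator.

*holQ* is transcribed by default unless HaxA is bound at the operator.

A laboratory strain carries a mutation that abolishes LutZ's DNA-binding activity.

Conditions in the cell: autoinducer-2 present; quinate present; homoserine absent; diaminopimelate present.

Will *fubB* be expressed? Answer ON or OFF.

ON

Quinate is present, so DovB is active.
LutZ is non-functional in this strain, so it has no effect.
Diaminopimelate is present, so HaxA is inactive.
With no repressor bound, *holQ* is transcribed.
So HolQ is produced and active.
With repressor HolQ bound, *lomA* is not transcribed.
So LomA is not produced.
No repressor is bound and DovB is active, so *fubB* is transcribed.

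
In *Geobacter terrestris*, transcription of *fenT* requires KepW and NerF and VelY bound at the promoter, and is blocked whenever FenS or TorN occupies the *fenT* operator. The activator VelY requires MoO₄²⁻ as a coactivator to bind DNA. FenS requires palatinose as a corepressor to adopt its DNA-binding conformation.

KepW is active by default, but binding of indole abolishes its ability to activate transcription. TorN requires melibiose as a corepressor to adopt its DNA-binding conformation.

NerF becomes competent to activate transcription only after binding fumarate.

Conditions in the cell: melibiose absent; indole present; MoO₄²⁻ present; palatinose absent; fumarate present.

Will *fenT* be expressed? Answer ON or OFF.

OFF

Indole is present, so KepW is inactive.
Fumarate is present, so NerF is active.
Palatinose is absent, so FenS is inactive.
MoO₄²⁻ is present, so VelY is active.
Melibiose is absent, so TorN is inactive.
Required activator KepW is absent, so *fenT* is not transcribed.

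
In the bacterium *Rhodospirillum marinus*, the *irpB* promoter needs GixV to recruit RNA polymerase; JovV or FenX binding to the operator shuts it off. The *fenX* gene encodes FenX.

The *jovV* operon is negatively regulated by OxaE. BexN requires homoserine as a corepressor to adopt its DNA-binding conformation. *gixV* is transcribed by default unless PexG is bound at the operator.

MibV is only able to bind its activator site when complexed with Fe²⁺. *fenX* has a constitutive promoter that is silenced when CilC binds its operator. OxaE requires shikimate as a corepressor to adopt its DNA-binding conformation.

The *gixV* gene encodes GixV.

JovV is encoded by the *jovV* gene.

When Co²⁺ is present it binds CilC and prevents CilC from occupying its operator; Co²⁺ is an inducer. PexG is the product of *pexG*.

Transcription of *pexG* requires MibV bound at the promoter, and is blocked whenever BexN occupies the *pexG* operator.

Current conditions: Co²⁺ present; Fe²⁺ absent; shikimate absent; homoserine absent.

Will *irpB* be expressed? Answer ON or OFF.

Shikimate is absent, so OxaE is inactive.
With no repressor bound, *jovV* is transcribed.
So JovV is produced and active.
Fe²⁺ is absent, so MibV is inactive.
Homoserine is absent, so BexN is inactive.
Required activator MibV is absent, so *pexG* is not transcribed.
So PexG is not produced.
With no repressor bound, *gixV* is transcribed.
So GixV is produced and active.
Co²⁺ is present, so CilC is inactive.
With no repressor bound, *fenX* is transcribed.
So FenX is produced and active.
With repressor JovV bound, *irpB* is not transcribed.

OFF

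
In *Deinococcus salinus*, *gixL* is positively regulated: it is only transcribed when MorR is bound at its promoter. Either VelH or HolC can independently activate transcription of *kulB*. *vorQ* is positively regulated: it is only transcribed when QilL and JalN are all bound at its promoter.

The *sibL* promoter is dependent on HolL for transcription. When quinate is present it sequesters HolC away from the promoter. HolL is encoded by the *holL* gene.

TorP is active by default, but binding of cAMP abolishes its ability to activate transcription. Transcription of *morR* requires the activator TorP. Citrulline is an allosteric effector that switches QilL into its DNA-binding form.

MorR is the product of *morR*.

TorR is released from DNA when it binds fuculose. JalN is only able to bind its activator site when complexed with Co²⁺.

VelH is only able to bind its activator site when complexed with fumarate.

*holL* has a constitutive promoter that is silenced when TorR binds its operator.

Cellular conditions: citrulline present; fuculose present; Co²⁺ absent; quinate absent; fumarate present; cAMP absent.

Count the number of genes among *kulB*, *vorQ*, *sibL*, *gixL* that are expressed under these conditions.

3

Fumarate is present, so VelH is active.
Quinate is absent, so HolC is active.
Activator VelH is present, so *kulB* is transcribed.
→ *kulB* is ON.
Citrulline is present, so QilL is active.
Co²⁺ is absent, so JalN is inactive.
Required activator JalN is absent, so *vorQ* is not transcribed.
→ *vorQ* is OFF.
Fuculose is present, so TorR is inactive.
With no repressor bound, *holL* is transcribed.
So HolL is produced and active.
No repressor is bound and HolL is active, so *sibL* is transcribed.
→ *sibL* is ON.
cAMP is absent, so TorP is active.
No repressor is bound and TorP is active, so *morR* is transcribed.
So MorR is produced and active.
No repressor is bound and MorR is active, so *gixL* is transcribed.
→ *gixL* is ON.
3 of the 4 genes are transcribed.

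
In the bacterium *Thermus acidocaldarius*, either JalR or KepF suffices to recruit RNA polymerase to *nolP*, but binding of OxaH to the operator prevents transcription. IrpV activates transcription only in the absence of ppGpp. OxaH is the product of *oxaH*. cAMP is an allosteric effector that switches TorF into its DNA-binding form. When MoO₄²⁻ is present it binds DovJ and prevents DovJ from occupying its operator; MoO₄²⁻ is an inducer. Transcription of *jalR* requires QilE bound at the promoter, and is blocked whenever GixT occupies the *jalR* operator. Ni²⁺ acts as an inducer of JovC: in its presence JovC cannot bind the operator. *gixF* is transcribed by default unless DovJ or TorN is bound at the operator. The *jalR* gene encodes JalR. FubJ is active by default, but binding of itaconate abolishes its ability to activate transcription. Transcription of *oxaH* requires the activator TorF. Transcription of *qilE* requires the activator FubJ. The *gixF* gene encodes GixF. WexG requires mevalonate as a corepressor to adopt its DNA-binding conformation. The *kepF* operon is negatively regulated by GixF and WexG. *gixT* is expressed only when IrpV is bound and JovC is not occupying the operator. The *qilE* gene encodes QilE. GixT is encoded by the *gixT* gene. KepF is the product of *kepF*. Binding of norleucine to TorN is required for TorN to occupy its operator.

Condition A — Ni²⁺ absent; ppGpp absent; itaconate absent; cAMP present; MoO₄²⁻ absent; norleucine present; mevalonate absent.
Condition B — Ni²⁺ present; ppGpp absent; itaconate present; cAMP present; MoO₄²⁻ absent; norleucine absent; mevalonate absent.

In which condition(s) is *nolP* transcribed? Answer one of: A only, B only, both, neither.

neither

Condition A:
Ni²⁺ is absent, so JovC is active.
ppGpp is absent, so IrpV is active.
With repressor JovC bound, *gixT* is not transcribed.
So GixT is not produced.
Itaconate is absent, so FubJ is active.
No repressor is bound and FubJ is active, so *qilE* is transcribed.
So QilE is produced and active.
No repressor is bound and QilE is active, so *jalR* is transcribed.
So JalR is produced and active.
cAMP is present, so TorF is active.
No repressor is bound and TorF is active, so *oxaH* is transcribed.
So OxaH is produced and active.
MoO₄²⁻ is absent, so DovJ is active.
Norleucine is present, so TorN is active.
With repressor DovJ bound, *gixF* is not transcribed.
So GixF is not produced.
Mevalonate is absent, so WexG is inactive.
With no repressor bound, *kepF* is transcribed.
So KepF is produced and active.
With repressor OxaH bound, *nolP* is not transcribed.
→ *nolP* is OFF in A.
Condition B:
Ni²⁺ is present, so JovC is inactive.
ppGpp is absent, so IrpV is active.
No repressor is bound and IrpV is active, so *gixT* is transcribed.
So GixT is produced and active.
Itaconate is present, so FubJ is inactive.
Required activator FubJ is absent, so *qilE* is not transcribed.
So QilE is not produced.
With repressor GixT bound, *jalR* is not transcribed.
So JalR is not produced.
cAMP is present, so TorF is active.
No repressor is bound and TorF is active, so *oxaH* is transcribed.
So OxaH is produced and active.
MoO₄²⁻ is absent, so DovJ is active.
Norleucine is absent, so TorN is inactive.
With repressor DovJ bound, *gixF* is not transcribed.
So GixF is not produced.
Mevalonate is absent, so WexG is inactive.
With no repressor bound, *kepF* is transcribed.
So KepF is produced and active.
With repressor OxaH bound, *nolP* is not transcribed.
→ *nolP* is OFF in B.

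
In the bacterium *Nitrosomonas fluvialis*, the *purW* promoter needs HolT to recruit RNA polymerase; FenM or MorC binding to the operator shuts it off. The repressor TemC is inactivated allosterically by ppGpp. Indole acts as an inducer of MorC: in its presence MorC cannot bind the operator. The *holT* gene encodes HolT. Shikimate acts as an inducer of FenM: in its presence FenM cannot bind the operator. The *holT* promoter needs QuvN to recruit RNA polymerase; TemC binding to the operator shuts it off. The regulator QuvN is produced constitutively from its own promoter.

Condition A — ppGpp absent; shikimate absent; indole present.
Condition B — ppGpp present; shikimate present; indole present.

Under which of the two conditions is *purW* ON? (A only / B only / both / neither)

B only

Condition A:
QuvN is produced constitutively and is active.
ppGpp is absent, so TemC is active.
With repressor TemC bound, *holT* is not transcribed.
So HolT is not produced.
Shikimate is absent, so FenM is active.
Indole is present, so MorC is inactive.
With repressor FenM bound, *purW* is not transcribed.
→ *purW* is OFF in A.
Condition B:
QuvN is produced constitutively and is active.
ppGpp is present, so TemC is inactive.
No repressor is bound and QuvN is active, so *holT* is transcribed.
So HolT is produced and active.
Shikimate is present, so FenM is inactive.
Indole is present, so MorC is inactive.
No repressor is bound and HolT is active, so *purW* is transcribed.
→ *purW* is ON in B.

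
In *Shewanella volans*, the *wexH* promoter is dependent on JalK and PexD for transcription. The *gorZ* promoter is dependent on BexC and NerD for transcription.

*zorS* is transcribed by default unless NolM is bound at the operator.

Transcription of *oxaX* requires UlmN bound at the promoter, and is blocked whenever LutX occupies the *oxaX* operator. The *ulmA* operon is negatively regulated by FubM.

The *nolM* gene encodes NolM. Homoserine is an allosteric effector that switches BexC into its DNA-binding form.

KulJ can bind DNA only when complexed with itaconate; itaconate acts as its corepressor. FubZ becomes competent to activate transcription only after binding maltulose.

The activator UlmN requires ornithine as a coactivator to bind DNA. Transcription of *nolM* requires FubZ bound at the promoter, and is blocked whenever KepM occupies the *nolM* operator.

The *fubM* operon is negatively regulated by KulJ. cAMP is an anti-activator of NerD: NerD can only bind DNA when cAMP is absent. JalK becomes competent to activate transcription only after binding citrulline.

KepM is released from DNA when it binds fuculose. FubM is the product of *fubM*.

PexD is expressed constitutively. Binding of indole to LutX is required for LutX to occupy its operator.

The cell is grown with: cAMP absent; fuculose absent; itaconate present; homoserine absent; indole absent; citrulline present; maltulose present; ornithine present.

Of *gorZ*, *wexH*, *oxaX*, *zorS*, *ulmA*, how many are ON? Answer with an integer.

Homoserine is absent, so BexC is inactive.
cAMP is absent, so NerD is active.
Required activator BexC is absent, so *gorZ* is not transcribed.
→ *gorZ* is OFF.
Citrulline is present, so JalK is active.
PexD is produced constitutively and is active.
No repressor is bound and JalK and PexD are active, so *wexH* is transcribed.
→ *wexH* is ON.
Ornithine is present, so UlmN is active.
Indole is absent, so LutX is inactive.
No repressor is bound and UlmN is active, so *oxaX* is transcribed.
→ *oxaX* is ON.
Fuculose is absent, so KepM is active.
Maltulose is present, so FubZ is active.
With repressor KepM bound, *nolM* is not transcribed.
So NolM is not produced.
With no repressor bound, *zorS* is transcribed.
→ *zorS* is ON.
Itaconate is present, so KulJ is active.
With repressor KulJ bound, *fubM* is not transcribed.
So FubM is not produced.
With no repressor bound, *ulmA* is transcribed.
→ *ulmA* is ON.
4 of the 5 genes are transcribed.

4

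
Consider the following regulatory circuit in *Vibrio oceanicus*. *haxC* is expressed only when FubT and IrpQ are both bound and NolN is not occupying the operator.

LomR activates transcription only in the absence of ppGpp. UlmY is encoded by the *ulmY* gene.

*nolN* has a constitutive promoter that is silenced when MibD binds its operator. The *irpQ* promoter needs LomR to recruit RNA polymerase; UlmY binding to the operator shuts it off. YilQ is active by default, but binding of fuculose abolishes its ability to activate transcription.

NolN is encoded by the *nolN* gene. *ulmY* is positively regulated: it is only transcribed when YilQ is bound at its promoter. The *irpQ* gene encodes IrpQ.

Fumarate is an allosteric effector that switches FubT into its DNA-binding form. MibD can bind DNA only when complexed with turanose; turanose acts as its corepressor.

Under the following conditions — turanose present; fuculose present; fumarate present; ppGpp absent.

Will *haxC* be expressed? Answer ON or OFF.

Fumarate is present, so FubT is active.
ppGpp is absent, so LomR is active.
Fuculose is present, so YilQ is inactive.
Required activator YilQ is absent, so *ulmY* is not transcribed.
So UlmY is not produced.
No repressor is bound and LomR is active, so *irpQ* is transcribed.
So IrpQ is produced and active.
Turanose is present, so MibD is active.
With repressor MibD bound, *nolN* is not transcribed.
So NolN is not produced.
No repressor is bound and FubT and IrpQ are active, so *haxC* is transcribed.

ON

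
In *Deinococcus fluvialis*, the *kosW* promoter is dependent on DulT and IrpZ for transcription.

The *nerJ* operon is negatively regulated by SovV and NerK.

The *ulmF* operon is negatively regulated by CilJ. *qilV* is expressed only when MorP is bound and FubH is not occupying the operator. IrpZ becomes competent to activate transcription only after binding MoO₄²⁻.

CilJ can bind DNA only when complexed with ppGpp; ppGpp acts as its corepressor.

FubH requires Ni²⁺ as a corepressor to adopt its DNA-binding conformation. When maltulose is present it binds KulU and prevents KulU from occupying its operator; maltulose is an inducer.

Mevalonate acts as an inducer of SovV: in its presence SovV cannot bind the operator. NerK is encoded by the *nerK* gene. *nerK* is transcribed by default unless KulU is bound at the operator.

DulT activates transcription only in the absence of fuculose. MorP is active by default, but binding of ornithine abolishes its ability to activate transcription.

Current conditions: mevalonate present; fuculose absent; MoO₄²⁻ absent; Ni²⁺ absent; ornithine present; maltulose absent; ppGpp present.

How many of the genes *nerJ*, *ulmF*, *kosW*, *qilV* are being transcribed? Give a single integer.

1

Mevalonate is present, so SovV is inactive.
Maltulose is absent, so KulU is active.
With repressor KulU bound, *nerK* is not transcribed.
So NerK is not produced.
With no repressor bound, *nerJ* is transcribed.
→ *nerJ* is ON.
ppGpp is present, so CilJ is active.
With repressor CilJ bound, *ulmF* is not transcribed.
→ *ulmF* is OFF.
Fuculose is absent, so DulT is active.
MoO₄²⁻ is absent, so IrpZ is inactive.
Required activator IrpZ is absent, so *kosW* is not transcribed.
→ *kosW* is OFF.
Ornithine is present, so MorP is inactive.
Ni²⁺ is absent, so FubH is inactive.
Required activator MorP is absent, so *qilV* is not transcribed.
→ *qilV* is OFF.
1 of the 4 genes is transcribed.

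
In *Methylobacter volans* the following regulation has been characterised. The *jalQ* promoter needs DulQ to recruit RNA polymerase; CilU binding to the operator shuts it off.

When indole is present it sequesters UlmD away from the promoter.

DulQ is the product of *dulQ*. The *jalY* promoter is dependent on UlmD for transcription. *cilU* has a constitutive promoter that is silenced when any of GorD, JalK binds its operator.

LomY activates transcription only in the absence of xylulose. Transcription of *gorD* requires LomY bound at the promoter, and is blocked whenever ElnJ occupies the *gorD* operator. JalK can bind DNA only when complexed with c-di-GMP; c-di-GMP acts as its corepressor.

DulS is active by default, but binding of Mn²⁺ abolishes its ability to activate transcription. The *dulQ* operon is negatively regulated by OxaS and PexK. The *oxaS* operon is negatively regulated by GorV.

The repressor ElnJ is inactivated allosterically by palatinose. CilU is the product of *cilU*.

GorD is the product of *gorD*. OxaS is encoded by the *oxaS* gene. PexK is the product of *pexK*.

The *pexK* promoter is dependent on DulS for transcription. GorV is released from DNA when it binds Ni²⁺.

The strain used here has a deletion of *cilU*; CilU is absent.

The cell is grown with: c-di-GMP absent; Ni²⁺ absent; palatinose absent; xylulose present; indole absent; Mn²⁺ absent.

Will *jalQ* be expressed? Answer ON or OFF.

OFF

CilU is non-functional in this strain, so it has no effect.
Ni²⁺ is absent, so GorV is active.
With repressor GorV bound, *oxaS* is not transcribed.
So OxaS is not produced.
Mn²⁺ is absent, so DulS is active.
No repressor is bound and DulS is active, so *pexK* is transcribed.
So PexK is produced and active.
With repressor PexK bound, *dulQ* is not transcribed.
So DulQ is not produced.
Required activator DulQ is absent, so *jalQ* is not transcribed.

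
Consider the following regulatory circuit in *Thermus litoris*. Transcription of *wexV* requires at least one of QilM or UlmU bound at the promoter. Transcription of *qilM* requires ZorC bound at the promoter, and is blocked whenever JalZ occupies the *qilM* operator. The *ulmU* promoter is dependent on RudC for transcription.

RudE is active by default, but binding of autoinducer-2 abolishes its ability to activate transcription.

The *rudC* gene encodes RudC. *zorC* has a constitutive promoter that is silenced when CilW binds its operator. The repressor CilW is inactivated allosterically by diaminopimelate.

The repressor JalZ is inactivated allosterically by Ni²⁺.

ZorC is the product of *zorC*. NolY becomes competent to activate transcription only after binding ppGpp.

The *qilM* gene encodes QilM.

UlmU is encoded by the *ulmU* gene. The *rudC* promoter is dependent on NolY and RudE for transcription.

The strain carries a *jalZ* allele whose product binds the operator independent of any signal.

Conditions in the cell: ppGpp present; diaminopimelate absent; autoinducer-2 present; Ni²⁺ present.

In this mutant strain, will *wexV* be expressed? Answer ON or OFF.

OFF

Diaminopimelate is absent, so CilW is active.
With repressor CilW bound, *zorC* is not transcribed.
So ZorC is not produced.
JalZ is constitutively active in this strain.
With repressor JalZ bound, *qilM* is not transcribed.
So QilM is not produced.
ppGpp is present, so NolY is active.
Autoinducer-2 is present, so RudE is inactive.
Required activator RudE is absent, so *rudC* is not transcribed.
So RudC is not produced.
Required activator RudC is absent, so *ulmU* is not transcribed.
So UlmU is not produced.
No activator is available at the *wexV* promoter, so *wexV* is not transcribed.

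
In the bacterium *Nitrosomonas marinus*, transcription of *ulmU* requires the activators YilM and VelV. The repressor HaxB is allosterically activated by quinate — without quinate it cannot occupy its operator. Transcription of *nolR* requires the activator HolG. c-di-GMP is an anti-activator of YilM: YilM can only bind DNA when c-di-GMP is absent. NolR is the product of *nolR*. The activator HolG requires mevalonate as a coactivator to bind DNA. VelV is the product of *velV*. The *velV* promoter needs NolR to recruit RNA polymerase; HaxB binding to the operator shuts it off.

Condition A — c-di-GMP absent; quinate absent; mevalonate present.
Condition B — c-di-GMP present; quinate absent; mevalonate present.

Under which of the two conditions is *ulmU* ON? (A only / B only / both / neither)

Condition A:
c-di-GMP is absent, so YilM is active.
Quinate is absent, so HaxB is inactive.
Mevalonate is present, so HolG is active.
No repressor is bound and HolG is active, so *nolR* is transcribed.
So NolR is produced and active.
No repressor is bound and NolR is active, so *velV* is transcribed.
So VelV is produced and active.
No repressor is bound and YilM and VelV are active, so *ulmU* is transcribed.
→ *ulmU* is ON in A.
Condition B:
c-di-GMP is present, so YilM is inactive.
Quinate is absent, so HaxB is inactive.
Mevalonate is present, so HolG is active.
No repressor is bound and HolG is active, so *nolR* is transcribed.
So NolR is produced and active.
No repressor is bound and NolR is active, so *velV* is transcribed.
So VelV is produced and active.
Required activator YilM is absent, so *ulmU* is not transcribed.
→ *ulmU* is OFF in B.

A only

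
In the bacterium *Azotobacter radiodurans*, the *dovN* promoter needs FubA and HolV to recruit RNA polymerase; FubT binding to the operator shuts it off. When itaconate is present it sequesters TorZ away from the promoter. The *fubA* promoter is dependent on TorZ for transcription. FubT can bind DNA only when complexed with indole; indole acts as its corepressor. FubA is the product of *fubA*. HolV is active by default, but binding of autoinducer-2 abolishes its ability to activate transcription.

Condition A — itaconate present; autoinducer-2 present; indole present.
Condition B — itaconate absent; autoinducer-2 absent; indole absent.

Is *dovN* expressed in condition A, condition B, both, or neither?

B only

Condition A:
Itaconate is present, so TorZ is inactive.
Required activator TorZ is absent, so *fubA* is not transcribed.
So FubA is not produced.
Autoinducer-2 is present, so HolV is inactive.
Indole is present, so FubT is active.
With repressor FubT bound, *dovN* is not transcribed.
→ *dovN* is OFF in A.
Condition B:
Itaconate is absent, so TorZ is active.
No repressor is bound and TorZ is active, so *fubA* is transcribed.
So FubA is produced and active.
Autoinducer-2 is absent, so HolV is active.
Indole is absent, so FubT is inactive.
No repressor is bound and FubA and HolV are active, so *dovN* is transcribed.
→ *dovN* is ON in B.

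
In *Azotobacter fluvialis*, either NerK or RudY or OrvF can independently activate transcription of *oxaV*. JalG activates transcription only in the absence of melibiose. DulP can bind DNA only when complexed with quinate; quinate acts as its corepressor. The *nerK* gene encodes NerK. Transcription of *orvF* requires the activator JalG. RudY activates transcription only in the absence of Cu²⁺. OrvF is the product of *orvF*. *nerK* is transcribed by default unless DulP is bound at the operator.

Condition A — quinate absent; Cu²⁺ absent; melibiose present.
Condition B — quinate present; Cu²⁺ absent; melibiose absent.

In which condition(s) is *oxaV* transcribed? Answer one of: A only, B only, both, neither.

Condition A:
Quinate is absent, so DulP is inactive.
With no repressor bound, *nerK* is transcribed.
So NerK is produced and active.
Cu²⁺ is absent, so RudY is active.
Melibiose is present, so JalG is inactive.
Required activator JalG is absent, so *orvF* is not transcribed.
So OrvF is not produced.
Activator NerK is present, so *oxaV* is transcribed.
→ *oxaV* is ON in A.
Condition B:
Quinate is present, so DulP is active.
With repressor DulP bound, *nerK* is not transcribed.
So NerK is not produced.
Cu²⁺ is absent, so RudY is active.
Melibiose is absent, so JalG is active.
No repressor is bound and JalG is active, so *orvF* is transcribed.
So OrvF is produced and active.
Activator RudY is present, so *oxaV* is transcribed.
→ *oxaV* is ON in B.

both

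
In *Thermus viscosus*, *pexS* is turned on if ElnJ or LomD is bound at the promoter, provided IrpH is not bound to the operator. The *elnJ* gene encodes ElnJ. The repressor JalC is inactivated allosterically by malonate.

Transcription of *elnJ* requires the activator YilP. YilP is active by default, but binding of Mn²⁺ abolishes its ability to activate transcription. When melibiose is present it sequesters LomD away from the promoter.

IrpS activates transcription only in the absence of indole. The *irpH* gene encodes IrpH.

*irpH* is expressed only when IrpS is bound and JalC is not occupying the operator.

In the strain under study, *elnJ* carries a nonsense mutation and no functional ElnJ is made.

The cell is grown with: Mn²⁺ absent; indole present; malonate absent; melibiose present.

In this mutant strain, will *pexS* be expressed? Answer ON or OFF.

ElnJ is non-functional in this strain, so it has no effect.
Melibiose is present, so LomD is inactive.
Malonate is absent, so JalC is active.
Indole is present, so IrpS is inactive.
With repressor JalC bound, *irpH* is not transcribed.
So IrpH is not produced.
No activator is available at the *pexS* promoter, so *pexS* is not transcribed.

OFF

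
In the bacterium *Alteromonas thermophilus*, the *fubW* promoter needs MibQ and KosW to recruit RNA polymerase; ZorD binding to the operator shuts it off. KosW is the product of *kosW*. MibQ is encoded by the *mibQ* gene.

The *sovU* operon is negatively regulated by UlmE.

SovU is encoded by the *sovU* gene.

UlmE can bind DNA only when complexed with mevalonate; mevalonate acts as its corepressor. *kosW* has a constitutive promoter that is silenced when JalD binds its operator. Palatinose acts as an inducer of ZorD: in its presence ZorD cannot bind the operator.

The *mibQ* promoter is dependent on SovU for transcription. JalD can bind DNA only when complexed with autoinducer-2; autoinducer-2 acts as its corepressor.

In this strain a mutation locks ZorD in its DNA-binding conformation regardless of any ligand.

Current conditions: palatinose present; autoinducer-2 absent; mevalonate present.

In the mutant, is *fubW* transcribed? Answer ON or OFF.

Mevalonate is present, so UlmE is active.
With repressor UlmE bound, *sovU* is not transcribed.
So SovU is not produced.
Required activator SovU is absent, so *mibQ* is not transcribed.
So MibQ is not produced.
Autoinducer-2 is absent, so JalD is inactive.
With no repressor bound, *kosW* is transcribed.
So KosW is produced and active.
ZorD is constitutively active in this strain.
With repressor ZorD bound, *fubW* is not transcribed.

OFF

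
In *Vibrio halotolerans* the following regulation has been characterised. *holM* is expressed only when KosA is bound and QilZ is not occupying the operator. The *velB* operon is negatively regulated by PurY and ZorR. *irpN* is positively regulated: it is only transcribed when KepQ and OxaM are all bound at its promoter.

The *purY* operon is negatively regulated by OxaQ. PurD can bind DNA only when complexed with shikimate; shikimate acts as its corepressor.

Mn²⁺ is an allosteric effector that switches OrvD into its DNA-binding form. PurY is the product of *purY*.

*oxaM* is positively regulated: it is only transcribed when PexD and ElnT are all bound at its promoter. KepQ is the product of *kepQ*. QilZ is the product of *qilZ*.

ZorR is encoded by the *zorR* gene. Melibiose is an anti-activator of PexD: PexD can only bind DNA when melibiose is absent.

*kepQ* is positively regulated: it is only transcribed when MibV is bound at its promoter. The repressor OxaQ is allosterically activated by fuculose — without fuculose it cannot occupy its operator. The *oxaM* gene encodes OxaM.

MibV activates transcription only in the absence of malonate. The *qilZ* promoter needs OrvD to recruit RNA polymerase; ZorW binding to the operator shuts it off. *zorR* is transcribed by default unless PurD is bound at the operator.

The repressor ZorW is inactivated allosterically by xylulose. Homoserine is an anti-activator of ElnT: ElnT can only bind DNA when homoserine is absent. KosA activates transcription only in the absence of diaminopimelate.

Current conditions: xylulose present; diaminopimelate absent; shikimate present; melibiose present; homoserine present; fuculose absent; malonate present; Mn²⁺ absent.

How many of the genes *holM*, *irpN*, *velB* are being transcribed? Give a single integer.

Diaminopimelate is absent, so KosA is active.
Xylulose is present, so ZorW is inactive.
Mn²⁺ is absent, so OrvD is inactive.
Required activator OrvD is absent, so *qilZ* is not transcribed.
So QilZ is not produced.
No repressor is bound and KosA is active, so *holM* is transcribed.
→ *holM* is ON.
Malonate is present, so MibV is inactive.
Required activator MibV is absent, so *kepQ* is not transcribed.
So KepQ is not produced.
Melibiose is present, so PexD is inactive.
Homoserine is present, so ElnT is inactive.
Required activator PexD is absent, so *oxaM* is not transcribed.
So OxaM is not produced.
Required activator KepQ is absent, so *irpN* is not transcribed.
→ *irpN* is OFF.
Fuculose is absent, so OxaQ is inactive.
With no repressor bound, *purY* is transcribed.
So PurY is produced and active.
Shikimate is present, so PurD is active.
With repressor PurD bound, *zorR* is not transcribed.
So ZorR is not produced.
With repressor PurY bound, *velB* is not transcribed.
→ *velB* is OFF.
1 of the 3 genes is transcribed.

1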